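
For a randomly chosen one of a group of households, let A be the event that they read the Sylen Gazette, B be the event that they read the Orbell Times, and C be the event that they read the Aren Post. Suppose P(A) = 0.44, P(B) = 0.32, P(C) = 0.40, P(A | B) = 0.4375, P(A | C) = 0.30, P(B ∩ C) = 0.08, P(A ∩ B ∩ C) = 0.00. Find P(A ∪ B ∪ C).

0.82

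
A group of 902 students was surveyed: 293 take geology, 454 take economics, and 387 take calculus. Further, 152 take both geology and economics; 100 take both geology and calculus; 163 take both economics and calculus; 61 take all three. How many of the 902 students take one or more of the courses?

Inclusion–exclusion gives
|union| = 293 + 454 + 387 − 152 − 100 − 163 + 61 = 780

780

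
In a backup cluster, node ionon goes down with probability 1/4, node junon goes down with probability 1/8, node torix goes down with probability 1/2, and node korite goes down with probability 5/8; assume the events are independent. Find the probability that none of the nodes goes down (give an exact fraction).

63/512

Since the events are independent, P(none) is the product of the individual non-occurrence probabilities.
P(none) = (1 − 1/4) × (1 − 1/8) × (1 − 1/2) × (1 − 5/8) = 3/4 × 7/8 × 1/2 × 3/8 = 63/512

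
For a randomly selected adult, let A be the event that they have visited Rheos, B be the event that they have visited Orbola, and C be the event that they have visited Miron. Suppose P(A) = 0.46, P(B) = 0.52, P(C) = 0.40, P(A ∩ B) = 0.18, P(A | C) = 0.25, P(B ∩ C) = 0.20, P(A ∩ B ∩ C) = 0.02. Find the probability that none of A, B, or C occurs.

P(A ∩ C) = P(C)·P(A|C) = 0.40 × 0.25 = 0.10
P(A ∪ B ∪ C) = 0.46 + 0.52 + 0.40 − 0.18 − 0.10 − 0.20 + 0.02 = 0.92
P(none) = 1 − 0.92 = 0.08

0.08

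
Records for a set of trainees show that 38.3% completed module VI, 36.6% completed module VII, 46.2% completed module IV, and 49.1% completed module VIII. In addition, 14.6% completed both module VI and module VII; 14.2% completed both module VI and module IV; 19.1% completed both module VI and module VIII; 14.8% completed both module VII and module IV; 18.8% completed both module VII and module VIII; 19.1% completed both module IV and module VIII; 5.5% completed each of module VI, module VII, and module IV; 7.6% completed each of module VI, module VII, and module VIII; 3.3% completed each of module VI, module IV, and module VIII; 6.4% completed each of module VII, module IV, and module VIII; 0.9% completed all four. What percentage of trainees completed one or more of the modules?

91.5%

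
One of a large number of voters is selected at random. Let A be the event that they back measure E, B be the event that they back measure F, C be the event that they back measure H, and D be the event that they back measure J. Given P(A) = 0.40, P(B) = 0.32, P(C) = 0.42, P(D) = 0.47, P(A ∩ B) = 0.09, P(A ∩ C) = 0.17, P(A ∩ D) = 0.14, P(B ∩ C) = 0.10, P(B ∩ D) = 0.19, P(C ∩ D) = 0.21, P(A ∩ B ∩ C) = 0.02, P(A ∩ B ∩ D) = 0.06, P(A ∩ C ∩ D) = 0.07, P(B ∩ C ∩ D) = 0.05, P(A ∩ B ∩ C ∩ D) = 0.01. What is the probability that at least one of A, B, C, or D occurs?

0.90

P(A ∪ B ∪ C ∪ D) = 0.40 + 0.32 + 0.42 + 0.47 − 0.09 − 0.17 − 0.14 − 0.10 − 0.19 − 0.21 + 0.02 + 0.06 + 0.07 + 0.05 − 0.01 = 0.90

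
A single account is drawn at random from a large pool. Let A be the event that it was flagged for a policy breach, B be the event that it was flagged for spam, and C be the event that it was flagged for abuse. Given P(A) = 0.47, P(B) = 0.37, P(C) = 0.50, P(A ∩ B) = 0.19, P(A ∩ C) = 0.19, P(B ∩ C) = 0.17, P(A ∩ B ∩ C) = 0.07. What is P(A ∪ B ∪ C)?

By inclusion-exclusion,
P(A ∪ B ∪ C) = 0.47 + 0.37 + 0.50 − 0.19 − 0.19 − 0.17 + 0.07 = 0.86

0.86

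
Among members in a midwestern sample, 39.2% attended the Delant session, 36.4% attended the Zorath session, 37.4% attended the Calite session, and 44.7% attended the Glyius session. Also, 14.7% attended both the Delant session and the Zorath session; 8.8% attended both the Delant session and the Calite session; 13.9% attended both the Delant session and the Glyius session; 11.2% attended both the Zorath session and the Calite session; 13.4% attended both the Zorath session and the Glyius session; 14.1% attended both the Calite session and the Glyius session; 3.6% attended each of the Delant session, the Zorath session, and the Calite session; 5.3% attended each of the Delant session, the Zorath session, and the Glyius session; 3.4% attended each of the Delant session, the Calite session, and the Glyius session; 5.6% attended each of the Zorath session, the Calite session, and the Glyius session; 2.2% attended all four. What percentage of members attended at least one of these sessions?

97.3%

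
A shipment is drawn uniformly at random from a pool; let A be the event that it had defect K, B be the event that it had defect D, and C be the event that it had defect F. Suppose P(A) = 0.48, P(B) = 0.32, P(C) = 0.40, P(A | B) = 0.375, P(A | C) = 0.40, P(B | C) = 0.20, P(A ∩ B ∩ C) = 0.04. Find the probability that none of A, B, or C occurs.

0.12

P(A ∩ B) = P(B)·P(A|B) = 0.32 × 0.375 = 0.12
P(A ∩ C) = P(C)·P(A|C) = 0.40 × 0.40 = 0.16
P(B ∩ C) = P(C)·P(B|C) = 0.40 × 0.20 = 0.08
Apply inclusion-exclusion:
P(A ∪ B ∪ C) = 0.48 + 0.32 + 0.40 − 0.12 − 0.16 − 0.08 + 0.04 = 0.88
P(none) = 1 − 0.88 = 0.12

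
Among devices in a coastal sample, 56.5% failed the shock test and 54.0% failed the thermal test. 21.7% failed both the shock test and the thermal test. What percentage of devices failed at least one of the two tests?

88.8%

By inclusion–exclusion:
P(at least one) = 56.5 + 54.0 − 21.7 = 88.8%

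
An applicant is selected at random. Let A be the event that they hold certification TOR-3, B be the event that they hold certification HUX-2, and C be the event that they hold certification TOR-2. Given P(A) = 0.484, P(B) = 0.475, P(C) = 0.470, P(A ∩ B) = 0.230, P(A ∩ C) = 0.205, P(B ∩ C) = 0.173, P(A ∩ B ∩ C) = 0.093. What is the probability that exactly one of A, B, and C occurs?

0.492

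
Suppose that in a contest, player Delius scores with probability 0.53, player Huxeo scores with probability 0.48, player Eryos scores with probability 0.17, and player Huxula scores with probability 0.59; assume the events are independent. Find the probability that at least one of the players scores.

P(none) = (1 − 0.53) × (1 − 0.48) × (1 − 0.17) × (1 − 0.59) = 0.47 × 0.52 × 0.83 × 0.41 = 0.08316932
P(at least one) = 1 − 0.08316932 = 0.91683068

0.91683068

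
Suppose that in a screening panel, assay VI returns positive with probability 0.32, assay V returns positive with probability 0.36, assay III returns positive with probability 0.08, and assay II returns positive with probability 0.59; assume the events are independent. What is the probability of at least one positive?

0.83584256

Since the events are independent, P(none) is the product of the individual non-occurrence probabilities.
P(none) = (1 − 0.32) × (1 − 0.36) × (1 − 0.08) × (1 − 0.59) = 0.68 × 0.64 × 0.92 × 0.41 = 0.16415744
P(at least one) = 1 − 0.16415744 = 0.83584256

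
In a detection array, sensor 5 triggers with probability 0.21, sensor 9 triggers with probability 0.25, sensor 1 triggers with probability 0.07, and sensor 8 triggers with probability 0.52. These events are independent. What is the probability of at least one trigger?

0.735508

P(none) = (1 − 0.21) × (1 − 0.25) × (1 − 0.07) × (1 − 0.52) = 0.79 × 0.75 × 0.93 × 0.48 = 0.264492
P(at least one) = 1 − 0.264492 = 0.735508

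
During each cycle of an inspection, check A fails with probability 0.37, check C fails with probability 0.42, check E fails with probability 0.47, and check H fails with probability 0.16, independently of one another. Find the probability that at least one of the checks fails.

0.83732392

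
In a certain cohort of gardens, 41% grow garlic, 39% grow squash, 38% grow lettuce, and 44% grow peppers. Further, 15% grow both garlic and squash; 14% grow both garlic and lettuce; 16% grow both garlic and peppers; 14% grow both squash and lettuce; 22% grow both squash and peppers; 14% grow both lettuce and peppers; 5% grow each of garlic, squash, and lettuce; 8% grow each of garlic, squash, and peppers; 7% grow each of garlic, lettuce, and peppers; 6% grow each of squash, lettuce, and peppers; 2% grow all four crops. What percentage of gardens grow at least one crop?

Apply inclusion-exclusion:
P(at least one) = 41 + 39 + 38 + 44 − 15 − 14 − 16 − 14 − 22 − 14 + 5 + 8 + 7 + 6 − 2 = 91%

91%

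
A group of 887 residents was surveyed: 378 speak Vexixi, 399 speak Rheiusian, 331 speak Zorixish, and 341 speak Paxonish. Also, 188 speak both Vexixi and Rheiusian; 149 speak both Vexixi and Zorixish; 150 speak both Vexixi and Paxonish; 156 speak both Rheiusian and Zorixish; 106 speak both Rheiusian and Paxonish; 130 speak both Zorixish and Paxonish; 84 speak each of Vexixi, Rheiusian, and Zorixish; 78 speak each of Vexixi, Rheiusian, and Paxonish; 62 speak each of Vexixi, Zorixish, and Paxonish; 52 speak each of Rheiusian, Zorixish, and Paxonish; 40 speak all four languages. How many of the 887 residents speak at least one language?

|at least one| = 378 + 399 + 331 + 341 − 188 − 149 − 150 − 156 − 106 − 130 + 84 + 78 + 62 + 52 − 40 = 806

806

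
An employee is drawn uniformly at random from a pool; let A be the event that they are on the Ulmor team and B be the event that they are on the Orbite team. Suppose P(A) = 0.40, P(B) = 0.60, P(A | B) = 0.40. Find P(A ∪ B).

0.76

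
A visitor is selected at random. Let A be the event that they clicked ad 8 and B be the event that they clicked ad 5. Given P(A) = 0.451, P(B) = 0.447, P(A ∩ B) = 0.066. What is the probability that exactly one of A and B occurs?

By inclusion–exclusion (exactly-one form):
P(exactly one) = 0.451 + 0.447 − 2·0.066 = 0.766

0.766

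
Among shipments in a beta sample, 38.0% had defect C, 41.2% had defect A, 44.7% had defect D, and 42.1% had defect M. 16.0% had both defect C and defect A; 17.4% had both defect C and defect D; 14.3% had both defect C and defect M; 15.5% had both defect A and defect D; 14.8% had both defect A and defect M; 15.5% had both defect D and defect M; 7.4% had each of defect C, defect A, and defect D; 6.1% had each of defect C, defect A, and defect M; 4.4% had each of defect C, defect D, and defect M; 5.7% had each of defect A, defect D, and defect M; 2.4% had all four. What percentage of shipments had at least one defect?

93.7%

P(union) = 38.0 + 41.2 + 44.7 + 42.1 − 16.0 − 17.4 − 14.3 − 15.5 − 14.8 − 15.5 + 7.4 + 6.1 + 4.4 + 5.7 − 2.4 = 93.7%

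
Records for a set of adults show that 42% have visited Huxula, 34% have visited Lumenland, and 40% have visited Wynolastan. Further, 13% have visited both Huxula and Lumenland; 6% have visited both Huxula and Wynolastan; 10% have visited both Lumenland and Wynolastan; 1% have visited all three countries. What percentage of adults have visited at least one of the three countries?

Apply inclusion-exclusion:
P(union) = 42 + 34 + 40 − 13 − 6 − 10 + 1 = 88%

88%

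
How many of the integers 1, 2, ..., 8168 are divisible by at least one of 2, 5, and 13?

5152

floor(8168/2) + floor(8168/5) + floor(8168/13) − floor(8168/10) − floor(8168/26) − floor(8168/65) + floor(8168/130) = 4084 + 1633 + 628 − 816 − 314 − 125 + 62 = 5152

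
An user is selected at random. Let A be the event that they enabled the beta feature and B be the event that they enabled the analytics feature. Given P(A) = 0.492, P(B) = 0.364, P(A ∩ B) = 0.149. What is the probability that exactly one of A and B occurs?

0.558

By inclusion–exclusion (exactly-one form):
P(exactly one) = 0.492 + 0.364 − 2·0.149 = 0.558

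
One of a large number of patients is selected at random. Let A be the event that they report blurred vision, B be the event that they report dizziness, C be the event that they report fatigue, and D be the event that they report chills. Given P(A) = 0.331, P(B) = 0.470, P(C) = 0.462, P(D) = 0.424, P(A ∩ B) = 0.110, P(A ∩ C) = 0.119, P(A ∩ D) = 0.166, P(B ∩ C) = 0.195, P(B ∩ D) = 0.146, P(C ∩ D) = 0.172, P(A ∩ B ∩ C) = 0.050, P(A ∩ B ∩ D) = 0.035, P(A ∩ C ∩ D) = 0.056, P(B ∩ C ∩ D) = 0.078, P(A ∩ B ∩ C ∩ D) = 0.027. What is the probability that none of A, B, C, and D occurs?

By inclusion-exclusion,
P(A ∪ B ∪ C ∪ D) = 0.331 + 0.470 + 0.462 + 0.424 − 0.110 − 0.119 − 0.166 − 0.195 − 0.146 − 0.172 + 0.050 + 0.035 + 0.056 + 0.078 − 0.027 = 0.971
P(none) = 1 − 0.971 = 0.029

0.029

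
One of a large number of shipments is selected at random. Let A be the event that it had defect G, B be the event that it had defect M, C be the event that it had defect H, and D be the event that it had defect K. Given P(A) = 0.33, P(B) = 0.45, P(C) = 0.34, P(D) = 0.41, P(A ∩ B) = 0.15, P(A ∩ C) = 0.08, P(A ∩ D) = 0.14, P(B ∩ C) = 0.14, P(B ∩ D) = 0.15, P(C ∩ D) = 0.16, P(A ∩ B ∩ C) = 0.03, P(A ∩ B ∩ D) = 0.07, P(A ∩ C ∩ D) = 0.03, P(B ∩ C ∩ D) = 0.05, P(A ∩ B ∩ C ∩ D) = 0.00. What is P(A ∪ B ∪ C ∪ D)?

0.89

P(A ∪ B ∪ C ∪ D) = 0.33 + 0.45 + 0.34 + 0.41 − 0.15 − 0.08 − 0.14 − 0.14 − 0.15 − 0.16 + 0.03 + 0.07 + 0.03 + 0.05 − 0.00 = 0.89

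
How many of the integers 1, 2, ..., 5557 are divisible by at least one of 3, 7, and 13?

By inclusion–exclusion:
1852 + 793 + 427 − 264 − 142 − 61 + 20 = 2625

2625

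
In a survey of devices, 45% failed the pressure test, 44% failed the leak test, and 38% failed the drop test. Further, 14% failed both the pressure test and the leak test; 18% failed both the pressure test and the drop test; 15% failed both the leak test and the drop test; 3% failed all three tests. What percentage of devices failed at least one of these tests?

83%

By inclusion-exclusion,
P(at least one) = 45 + 44 + 38 − 14 − 18 − 15 + 3 = 83%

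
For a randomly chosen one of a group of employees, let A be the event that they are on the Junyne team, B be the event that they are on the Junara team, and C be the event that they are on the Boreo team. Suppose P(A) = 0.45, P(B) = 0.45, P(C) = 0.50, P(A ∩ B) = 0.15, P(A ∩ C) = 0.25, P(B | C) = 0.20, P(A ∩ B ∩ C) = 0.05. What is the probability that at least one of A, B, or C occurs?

0.95

P(B ∩ C) = P(C)·P(B|C) = 0.50 × 0.20 = 0.10
By inclusion–exclusion:
P(A ∪ B ∪ C) = 0.45 + 0.45 + 0.50 − 0.15 − 0.25 − 0.10 + 0.05 = 0.95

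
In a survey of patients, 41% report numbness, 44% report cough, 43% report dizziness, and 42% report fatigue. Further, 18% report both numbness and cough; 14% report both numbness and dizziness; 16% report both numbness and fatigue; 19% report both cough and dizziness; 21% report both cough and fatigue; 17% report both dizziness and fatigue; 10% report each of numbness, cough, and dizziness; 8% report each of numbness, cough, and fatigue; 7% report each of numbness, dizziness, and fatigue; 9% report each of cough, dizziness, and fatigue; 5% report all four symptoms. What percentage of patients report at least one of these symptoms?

94%

Inclusion–exclusion gives
P(at least one) = 41 + 44 + 43 + 42 − 18 − 14 − 16 − 19 − 21 − 17 + 10 + 8 + 7 + 9 − 5 = 94%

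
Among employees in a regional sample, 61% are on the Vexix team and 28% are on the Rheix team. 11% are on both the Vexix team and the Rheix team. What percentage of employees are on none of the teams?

Using inclusion–exclusion:
P(at least one) = 61 + 28 − 11 = 78%
P(none) = 100% − 78% = 22%

22%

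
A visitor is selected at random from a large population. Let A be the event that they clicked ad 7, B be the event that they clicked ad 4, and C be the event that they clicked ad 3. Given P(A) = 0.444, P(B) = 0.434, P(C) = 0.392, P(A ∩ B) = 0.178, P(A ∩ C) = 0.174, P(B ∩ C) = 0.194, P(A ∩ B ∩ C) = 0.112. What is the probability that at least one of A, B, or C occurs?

0.836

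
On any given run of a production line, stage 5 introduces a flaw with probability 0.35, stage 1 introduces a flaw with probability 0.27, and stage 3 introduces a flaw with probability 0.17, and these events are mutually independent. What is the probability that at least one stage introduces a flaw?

0.606165

P(none) = (1 − 0.35) × (1 − 0.27) × (1 − 0.17) = 0.65 × 0.73 × 0.83 = 0.393835
P(at least one) = 1 − 0.393835 = 0.606165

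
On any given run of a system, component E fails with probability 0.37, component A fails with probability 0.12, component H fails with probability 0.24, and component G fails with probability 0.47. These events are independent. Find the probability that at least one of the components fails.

0.77668768

P(none) = (1 − 0.37) × (1 − 0.12) × (1 − 0.24) × (1 − 0.47) = 0.63 × 0.88 × 0.76 × 0.53 = 0.22331232
P(at least one) = 1 − 0.22331232 = 0.77668768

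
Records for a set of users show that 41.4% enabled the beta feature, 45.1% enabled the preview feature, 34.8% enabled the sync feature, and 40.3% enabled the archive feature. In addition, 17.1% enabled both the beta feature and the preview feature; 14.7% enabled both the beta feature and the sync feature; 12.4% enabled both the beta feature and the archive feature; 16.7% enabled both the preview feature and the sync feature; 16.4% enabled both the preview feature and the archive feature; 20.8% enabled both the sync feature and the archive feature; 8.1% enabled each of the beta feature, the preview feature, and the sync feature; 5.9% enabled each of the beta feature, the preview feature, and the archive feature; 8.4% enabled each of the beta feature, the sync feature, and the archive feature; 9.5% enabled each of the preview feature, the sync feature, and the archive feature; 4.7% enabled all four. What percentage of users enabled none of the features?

9.3%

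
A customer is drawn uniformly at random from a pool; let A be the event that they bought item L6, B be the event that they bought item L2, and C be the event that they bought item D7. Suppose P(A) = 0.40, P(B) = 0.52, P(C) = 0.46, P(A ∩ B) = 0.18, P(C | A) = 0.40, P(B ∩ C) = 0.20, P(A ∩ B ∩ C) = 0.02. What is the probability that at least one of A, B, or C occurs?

P(A ∩ C) = P(A)·P(C|A) = 0.40 × 0.40 = 0.16
Inclusion–exclusion gives
P(A ∪ B ∪ C) = 0.40 + 0.52 + 0.46 − 0.18 − 0.16 − 0.20 + 0.02 = 0.86

0.86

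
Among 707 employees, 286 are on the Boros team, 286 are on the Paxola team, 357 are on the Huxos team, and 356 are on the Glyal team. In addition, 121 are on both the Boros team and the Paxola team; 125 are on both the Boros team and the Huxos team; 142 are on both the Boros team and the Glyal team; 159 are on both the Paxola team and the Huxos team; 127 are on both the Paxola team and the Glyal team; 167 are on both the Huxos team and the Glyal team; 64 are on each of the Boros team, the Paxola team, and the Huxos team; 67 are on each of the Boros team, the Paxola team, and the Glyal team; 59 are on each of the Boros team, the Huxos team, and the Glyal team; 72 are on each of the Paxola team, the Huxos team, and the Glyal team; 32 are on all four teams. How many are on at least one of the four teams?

674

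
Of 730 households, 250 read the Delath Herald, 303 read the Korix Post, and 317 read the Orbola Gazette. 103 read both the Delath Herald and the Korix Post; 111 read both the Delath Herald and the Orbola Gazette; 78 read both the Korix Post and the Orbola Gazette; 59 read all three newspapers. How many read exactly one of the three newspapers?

Using the inclusion–exclusion count for exactly one event:
N(exactly one) = 250 + 303 + 317 − 2·103 − 2·111 − 2·78 + 3·59 = 463

463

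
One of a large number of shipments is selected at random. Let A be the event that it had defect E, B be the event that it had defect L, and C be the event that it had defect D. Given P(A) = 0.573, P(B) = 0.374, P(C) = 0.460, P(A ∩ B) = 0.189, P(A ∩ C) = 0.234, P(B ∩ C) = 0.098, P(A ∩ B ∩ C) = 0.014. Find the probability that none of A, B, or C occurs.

0.100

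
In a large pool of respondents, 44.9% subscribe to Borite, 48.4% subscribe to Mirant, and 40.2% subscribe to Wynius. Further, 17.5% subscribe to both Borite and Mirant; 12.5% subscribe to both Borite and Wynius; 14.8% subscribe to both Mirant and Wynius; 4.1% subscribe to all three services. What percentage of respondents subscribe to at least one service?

92.8%

Using inclusion–exclusion:
P(union) = 44.9 + 48.4 + 40.2 − 17.5 − 12.5 − 14.8 + 4.1 = 92.8%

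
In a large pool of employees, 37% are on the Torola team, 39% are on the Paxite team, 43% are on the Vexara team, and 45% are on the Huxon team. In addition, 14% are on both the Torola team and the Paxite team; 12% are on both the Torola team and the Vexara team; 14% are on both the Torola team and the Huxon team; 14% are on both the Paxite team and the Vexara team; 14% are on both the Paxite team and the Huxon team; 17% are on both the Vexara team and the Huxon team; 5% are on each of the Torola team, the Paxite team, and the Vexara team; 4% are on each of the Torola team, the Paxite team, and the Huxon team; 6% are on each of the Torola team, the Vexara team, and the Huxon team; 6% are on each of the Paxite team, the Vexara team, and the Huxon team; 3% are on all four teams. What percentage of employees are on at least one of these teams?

97%

P(union) = 37 + 39 + 43 + 45 − 14 − 12 − 14 − 14 − 14 − 17 + 5 + 4 + 6 + 6 − 3 = 97%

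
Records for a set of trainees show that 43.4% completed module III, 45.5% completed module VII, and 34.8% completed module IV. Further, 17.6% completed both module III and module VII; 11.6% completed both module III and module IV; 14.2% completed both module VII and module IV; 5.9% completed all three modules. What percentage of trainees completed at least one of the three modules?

86.2%

P(union) = 43.4 + 45.5 + 34.8 − 17.6 − 11.6 − 14.2 + 5.9 = 86.2%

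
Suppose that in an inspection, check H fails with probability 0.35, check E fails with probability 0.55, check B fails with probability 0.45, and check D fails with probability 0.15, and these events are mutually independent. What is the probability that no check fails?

0.13674375

P(none) = (1 − 0.35) × (1 − 0.55) × (1 − 0.45) × (1 − 0.15) = 0.65 × 0.45 × 0.55 × 0.85 = 0.13674375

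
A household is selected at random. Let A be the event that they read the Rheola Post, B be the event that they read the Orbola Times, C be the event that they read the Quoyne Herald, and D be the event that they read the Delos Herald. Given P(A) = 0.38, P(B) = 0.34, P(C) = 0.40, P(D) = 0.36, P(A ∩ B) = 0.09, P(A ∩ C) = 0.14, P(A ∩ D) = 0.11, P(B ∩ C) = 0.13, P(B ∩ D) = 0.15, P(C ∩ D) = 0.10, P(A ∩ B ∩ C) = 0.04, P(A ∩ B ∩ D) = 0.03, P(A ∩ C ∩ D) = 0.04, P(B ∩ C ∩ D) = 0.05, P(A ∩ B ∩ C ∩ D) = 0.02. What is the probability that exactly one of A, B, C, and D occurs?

0.44

P(exactly one) = 0.38 + 0.34 + 0.40 + 0.36 − 2·0.09 − 2·0.14 − 2·0.11 − 2·0.13 − 2·0.15 − 2·0.10 + 3·0.04 + 3·0.03 + 3·0.04 + 3·0.05 − 4·0.02 = 0.44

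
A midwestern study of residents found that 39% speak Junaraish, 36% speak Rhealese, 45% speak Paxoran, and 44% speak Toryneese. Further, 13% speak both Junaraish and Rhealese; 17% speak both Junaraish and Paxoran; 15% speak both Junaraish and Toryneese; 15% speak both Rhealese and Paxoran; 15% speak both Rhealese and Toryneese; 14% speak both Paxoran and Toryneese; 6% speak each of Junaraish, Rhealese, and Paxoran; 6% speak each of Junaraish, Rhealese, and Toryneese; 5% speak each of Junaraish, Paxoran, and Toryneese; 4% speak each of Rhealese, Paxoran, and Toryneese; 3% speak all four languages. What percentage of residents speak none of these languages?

P(≥1) = 39 + 36 + 45 + 44 − 13 − 17 − 15 − 15 − 15 − 14 + 6 + 6 + 5 + 4 − 3 = 93%
P(none) = 100% − 93% = 7%

7%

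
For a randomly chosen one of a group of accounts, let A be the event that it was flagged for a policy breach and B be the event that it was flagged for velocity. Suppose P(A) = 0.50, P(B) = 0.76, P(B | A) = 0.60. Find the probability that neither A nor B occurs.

0.04

P(A ∩ B) = P(A)·P(B|A) = 0.50 × 0.60 = 0.30
Using inclusion–exclusion:
P(A ∪ B) = 0.50 + 0.76 − 0.30 = 0.96
P(none) = 1 − 0.96 = 0.04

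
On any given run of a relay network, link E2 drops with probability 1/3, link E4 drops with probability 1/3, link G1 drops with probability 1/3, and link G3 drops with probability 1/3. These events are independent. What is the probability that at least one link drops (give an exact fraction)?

P(none) = (1 − 1/3) × (1 − 1/3) × (1 − 1/3) × (1 − 1/3) = 2/3 × 2/3 × 2/3 × 2/3 = 16/81
P(at least one) = 1 − 16/81 = 65/81

65/81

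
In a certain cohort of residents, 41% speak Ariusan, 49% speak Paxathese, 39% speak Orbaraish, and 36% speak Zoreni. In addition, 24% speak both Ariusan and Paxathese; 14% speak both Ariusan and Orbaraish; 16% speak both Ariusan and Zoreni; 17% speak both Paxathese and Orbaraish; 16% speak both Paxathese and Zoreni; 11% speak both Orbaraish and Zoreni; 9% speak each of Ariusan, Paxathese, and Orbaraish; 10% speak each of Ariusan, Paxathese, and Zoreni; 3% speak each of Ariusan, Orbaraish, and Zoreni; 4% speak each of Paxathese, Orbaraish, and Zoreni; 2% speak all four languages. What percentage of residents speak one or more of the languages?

P(≥1) = 41 + 49 + 39 + 36 − 24 − 14 − 16 − 17 − 16 − 11 + 9 + 10 + 3 + 4 − 2 = 91%

91%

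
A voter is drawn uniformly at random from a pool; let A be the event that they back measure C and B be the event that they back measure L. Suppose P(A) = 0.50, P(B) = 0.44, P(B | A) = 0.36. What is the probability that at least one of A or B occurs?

P(A ∩ B) = P(A)·P(B|A) = 0.50 × 0.36 = 0.18
Apply inclusion-exclusion:
P(A ∪ B) = 0.50 + 0.44 − 0.18 = 0.76

0.76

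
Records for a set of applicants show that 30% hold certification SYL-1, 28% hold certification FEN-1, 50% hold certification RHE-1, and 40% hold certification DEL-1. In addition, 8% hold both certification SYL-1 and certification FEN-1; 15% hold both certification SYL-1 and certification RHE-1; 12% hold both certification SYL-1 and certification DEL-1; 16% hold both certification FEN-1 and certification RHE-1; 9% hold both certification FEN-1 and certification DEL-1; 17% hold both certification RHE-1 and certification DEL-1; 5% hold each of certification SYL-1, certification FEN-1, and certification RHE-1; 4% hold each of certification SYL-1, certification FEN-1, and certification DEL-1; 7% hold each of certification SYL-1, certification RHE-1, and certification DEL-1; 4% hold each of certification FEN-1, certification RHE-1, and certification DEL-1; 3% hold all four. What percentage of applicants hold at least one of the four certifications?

88%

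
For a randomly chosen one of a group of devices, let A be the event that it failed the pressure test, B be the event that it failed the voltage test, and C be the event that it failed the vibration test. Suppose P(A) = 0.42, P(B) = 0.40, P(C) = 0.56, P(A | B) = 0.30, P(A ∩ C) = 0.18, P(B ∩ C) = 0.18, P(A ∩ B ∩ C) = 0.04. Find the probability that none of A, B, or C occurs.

P(A ∩ B) = P(B)·P(A|B) = 0.40 × 0.30 = 0.12
P(A ∪ B ∪ C) = 0.42 + 0.40 + 0.56 − 0.12 − 0.18 − 0.18 + 0.04 = 0.94
P(none) = 1 − 0.94 = 0.06

0.06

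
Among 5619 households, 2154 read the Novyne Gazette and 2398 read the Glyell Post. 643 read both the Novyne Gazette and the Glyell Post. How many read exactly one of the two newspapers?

3266

By inclusion–exclusion (exactly-one form):
|exactly one| = 2154 + 2398 − 2·643 = 3266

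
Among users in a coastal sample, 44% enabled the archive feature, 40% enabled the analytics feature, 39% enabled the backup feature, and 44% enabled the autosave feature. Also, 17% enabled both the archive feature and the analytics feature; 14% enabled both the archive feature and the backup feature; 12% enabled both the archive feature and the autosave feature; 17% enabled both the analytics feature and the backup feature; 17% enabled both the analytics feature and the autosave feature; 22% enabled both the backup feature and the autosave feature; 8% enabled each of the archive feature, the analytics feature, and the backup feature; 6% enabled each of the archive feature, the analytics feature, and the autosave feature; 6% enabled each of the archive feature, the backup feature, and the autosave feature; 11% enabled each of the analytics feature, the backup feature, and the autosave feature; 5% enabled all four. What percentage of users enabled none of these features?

6%

P(≥1) = 44 + 40 + 39 + 44 − 17 − 14 − 12 − 17 − 17 − 22 + 8 + 6 + 6 + 11 − 5 = 94%
P(none) = 100% − 94% = 6%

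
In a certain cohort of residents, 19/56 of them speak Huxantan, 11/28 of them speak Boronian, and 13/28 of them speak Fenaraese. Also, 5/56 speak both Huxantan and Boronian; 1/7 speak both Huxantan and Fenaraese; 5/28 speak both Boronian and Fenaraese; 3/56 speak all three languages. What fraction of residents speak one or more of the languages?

47/56

Using inclusion–exclusion:
P(union) = 19/56 + 11/28 + 13/28 − 5/56 − 1/7 − 5/28 + 3/56 = 47/56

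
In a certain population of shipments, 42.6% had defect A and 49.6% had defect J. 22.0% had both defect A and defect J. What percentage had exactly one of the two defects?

48.2%

By inclusion–exclusion (exactly-one form):
P(exactly one) = 42.6 + 49.6 − 2·22.0 = 48.2%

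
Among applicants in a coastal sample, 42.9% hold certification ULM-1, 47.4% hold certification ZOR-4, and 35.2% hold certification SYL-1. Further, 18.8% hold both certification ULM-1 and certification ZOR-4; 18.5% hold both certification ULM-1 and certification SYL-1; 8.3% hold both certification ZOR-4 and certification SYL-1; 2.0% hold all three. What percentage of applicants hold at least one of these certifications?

81.9%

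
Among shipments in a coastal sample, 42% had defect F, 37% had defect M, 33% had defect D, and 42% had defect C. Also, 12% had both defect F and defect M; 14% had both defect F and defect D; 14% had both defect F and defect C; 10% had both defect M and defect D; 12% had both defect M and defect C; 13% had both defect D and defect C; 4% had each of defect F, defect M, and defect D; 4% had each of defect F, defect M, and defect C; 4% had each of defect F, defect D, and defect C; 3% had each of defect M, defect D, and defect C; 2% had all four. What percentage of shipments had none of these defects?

8%

Apply inclusion-exclusion:
P(at least one) = 42 + 37 + 33 + 42 − 12 − 14 − 14 − 10 − 12 − 13 + 4 + 4 + 4 + 3 − 2 = 92%
P(none) = 100% − 92% = 8%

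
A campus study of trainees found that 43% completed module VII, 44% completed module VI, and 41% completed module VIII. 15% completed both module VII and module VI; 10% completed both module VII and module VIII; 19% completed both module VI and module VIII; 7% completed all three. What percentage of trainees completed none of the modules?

P(≥1) = 43 + 44 + 41 − 15 − 10 − 19 + 7 = 91%
P(none) = 100% − 91% = 9%

9%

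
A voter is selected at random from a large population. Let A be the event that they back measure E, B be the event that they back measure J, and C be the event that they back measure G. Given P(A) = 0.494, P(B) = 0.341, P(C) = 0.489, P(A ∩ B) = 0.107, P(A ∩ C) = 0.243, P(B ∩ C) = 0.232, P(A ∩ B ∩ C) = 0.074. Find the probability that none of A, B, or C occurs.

P(A ∪ B ∪ C) = 0.494 + 0.341 + 0.489 − 0.107 − 0.243 − 0.232 + 0.074 = 0.816
P(none) = 1 − 0.816 = 0.184

0.184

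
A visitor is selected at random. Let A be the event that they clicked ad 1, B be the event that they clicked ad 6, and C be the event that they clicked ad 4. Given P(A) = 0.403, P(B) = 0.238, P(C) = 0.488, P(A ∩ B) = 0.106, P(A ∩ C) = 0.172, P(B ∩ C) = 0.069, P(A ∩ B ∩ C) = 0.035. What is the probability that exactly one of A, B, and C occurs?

0.540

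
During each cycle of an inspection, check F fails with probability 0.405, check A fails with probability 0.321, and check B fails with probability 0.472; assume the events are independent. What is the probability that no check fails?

0.21331464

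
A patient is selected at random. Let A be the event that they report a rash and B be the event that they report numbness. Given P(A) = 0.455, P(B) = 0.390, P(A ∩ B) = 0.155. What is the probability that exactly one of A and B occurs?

By inclusion–exclusion (exactly-one form):
P(exactly one) = 0.455 + 0.390 − 2·0.155 = 0.535

0.535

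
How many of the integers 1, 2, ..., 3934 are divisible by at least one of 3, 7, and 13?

Using inclusion–exclusion:
⌊3934/3⌋ + ⌊3934/7⌋ + ⌊3934/13⌋ − ⌊3934/21⌋ − ⌊3934/39⌋ − ⌊3934/91⌋ + ⌊3934/273⌋ = 1311 + 562 + 302 − 187 − 100 − 43 + 14 = 1859

1859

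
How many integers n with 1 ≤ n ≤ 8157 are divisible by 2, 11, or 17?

4667

Using inclusion–exclusion:
4078 + 741 + 479 − 370 − 239 − 43 + 21 = 4667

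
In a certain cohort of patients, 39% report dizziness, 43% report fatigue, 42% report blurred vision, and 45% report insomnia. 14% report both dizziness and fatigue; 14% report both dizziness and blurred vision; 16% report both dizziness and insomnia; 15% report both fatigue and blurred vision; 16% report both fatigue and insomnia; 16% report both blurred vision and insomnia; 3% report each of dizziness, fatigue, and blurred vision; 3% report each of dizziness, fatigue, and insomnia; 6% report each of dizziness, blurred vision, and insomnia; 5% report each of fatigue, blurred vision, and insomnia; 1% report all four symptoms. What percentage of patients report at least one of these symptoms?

94%

Apply inclusion-exclusion:
P(≥1) = 39 + 43 + 42 + 45 − 14 − 14 − 16 − 15 − 16 − 16 + 3 + 3 + 6 + 5 − 1 = 94%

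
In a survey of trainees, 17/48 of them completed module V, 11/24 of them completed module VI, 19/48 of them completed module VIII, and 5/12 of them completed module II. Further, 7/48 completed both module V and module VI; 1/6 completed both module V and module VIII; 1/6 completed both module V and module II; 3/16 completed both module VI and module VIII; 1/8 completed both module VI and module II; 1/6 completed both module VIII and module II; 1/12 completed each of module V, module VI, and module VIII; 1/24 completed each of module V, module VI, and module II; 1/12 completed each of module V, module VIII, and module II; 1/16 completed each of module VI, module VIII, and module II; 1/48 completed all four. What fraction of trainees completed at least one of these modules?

11/12

By inclusion–exclusion:
P(union) = 17/48 + 11/24 + 19/48 + 5/12 − 7/48 − 1/6 − 1/6 − 3/16 − 1/8 − 1/6 + 1/12 + 1/24 + 1/12 + 1/16 − 1/48 = 11/12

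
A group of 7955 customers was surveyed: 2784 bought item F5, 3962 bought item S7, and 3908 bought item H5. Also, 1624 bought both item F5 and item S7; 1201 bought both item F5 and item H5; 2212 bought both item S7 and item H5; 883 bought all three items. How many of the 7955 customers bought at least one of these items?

Using inclusion–exclusion:
|at least one| = 2784 + 3962 + 3908 − 1624 − 1201 − 2212 + 883 = 6500

6500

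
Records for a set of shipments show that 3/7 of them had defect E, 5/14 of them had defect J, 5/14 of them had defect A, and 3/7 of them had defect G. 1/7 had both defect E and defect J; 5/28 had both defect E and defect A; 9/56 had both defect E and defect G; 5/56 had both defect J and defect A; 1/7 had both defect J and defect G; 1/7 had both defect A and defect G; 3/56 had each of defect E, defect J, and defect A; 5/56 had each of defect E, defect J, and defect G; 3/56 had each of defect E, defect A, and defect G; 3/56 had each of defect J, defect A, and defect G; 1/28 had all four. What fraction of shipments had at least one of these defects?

P(union) = 3/7 + 5/14 + 5/14 + 3/7 − 1/7 − 5/28 − 9/56 − 5/56 − 1/7 − 1/7 + 3/56 + 5/56 + 3/56 + 3/56 − 1/28 = 13/14

13/14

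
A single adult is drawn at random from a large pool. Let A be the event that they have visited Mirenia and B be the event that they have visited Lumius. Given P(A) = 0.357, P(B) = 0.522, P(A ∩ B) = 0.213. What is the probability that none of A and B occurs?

0.334

P(A ∪ B) = 0.357 + 0.522 − 0.213 = 0.666
P(none) = 1 − 0.666 = 0.334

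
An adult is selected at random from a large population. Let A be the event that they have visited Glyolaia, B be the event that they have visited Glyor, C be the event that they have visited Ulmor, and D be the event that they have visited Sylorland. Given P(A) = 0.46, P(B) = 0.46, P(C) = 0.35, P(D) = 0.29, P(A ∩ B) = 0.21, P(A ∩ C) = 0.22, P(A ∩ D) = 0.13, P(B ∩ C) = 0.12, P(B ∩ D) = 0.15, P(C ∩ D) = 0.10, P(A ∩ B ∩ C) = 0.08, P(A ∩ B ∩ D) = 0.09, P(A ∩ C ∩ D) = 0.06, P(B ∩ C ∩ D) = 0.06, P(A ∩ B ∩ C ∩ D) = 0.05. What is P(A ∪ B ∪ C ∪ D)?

Inclusion–exclusion gives
P(A ∪ B ∪ C ∪ D) = 0.46 + 0.46 + 0.35 + 0.29 − 0.21 − 0.22 − 0.13 − 0.12 − 0.15 − 0.10 + 0.08 + 0.09 + 0.06 + 0.06 − 0.05 = 0.87

0.87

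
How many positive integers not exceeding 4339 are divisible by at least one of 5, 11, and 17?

1368

Apply inclusion-exclusion:
⌊4339/5⌋ + ⌊4339/11⌋ + ⌊4339/17⌋ − ⌊4339/55⌋ − ⌊4339/85⌋ − ⌊4339/187⌋ + ⌊4339/935⌋ = 867 + 394 + 255 − 78 − 51 − 23 + 4 = 1368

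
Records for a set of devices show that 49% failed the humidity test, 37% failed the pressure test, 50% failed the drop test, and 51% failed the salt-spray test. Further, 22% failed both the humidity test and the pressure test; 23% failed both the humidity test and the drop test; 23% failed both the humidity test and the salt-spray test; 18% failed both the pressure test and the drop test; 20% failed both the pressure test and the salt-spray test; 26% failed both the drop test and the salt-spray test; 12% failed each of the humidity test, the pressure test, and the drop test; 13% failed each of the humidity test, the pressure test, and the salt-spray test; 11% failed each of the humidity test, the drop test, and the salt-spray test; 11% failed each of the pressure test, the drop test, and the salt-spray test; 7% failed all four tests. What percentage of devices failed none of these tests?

Inclusion–exclusion gives
P(at least one) = 49 + 37 + 50 + 51 − 22 − 23 − 23 − 18 − 20 − 26 + 12 + 13 + 11 + 11 − 7 = 95%
P(none) = 100% − 95% = 5%

5%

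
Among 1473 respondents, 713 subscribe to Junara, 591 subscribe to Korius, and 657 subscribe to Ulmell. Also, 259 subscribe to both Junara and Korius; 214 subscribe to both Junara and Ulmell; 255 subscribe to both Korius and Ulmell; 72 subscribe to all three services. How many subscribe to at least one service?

Using inclusion–exclusion:
|at least one| = 713 + 591 + 657 − 259 − 214 − 255 + 72 = 1305

1305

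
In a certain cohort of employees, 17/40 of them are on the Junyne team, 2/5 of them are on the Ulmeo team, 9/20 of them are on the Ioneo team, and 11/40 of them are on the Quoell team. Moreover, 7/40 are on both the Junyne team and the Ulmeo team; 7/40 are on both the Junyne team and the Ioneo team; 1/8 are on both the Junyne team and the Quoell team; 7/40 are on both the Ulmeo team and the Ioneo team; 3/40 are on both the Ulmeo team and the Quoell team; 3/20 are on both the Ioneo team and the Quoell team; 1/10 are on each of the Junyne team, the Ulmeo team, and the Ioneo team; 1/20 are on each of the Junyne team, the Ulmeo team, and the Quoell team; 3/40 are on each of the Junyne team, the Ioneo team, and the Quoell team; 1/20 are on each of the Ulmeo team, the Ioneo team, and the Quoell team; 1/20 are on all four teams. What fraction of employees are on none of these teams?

1/10

Inclusion–exclusion gives
P(at least one) = 17/40 + 2/5 + 9/20 + 11/40 − 7/40 − 7/40 − 1/8 − 7/40 − 3/40 − 3/20 + 1/10 + 1/20 + 3/40 + 1/20 − 1/20 = 9/10
P(none) = 1 − 9/10 = 1/10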